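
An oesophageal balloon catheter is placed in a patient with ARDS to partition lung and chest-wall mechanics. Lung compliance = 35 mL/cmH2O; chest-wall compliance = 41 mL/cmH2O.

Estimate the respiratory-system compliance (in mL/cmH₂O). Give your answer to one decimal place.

18.9

Lung and chest wall are elastances in series: 1/Crs = 1/CL + 1/Ccw.
1/Crs = 1/35 + 1/41 = 0.05296.
Crs = 18.882 mL/cmH2O.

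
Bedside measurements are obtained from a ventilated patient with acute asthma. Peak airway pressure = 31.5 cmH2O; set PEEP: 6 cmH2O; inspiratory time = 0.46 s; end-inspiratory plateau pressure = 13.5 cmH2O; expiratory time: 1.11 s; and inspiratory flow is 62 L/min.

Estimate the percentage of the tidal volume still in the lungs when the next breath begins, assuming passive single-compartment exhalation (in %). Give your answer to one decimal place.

Flow: 62 L/min ÷ 60 = 1.0333 L/s.
Vt = flow × Ti = 1.0333 L/s × 0.46 s × 1000 mL/L = 475.32 mL.
R = (PIP − Pplat)/V̇ = (31.5 − 13.5) / 1.0333 = 18.0/1.0333 = 17.42 cmH2O·s/L.
C = Vt/(Pplat − PEEP) = 475.32 / (13.5 − 6) = 475.32/7.5 = 63.376 mL/cmH2O.
τ = R × C = 17.42 × 0.06338 L/cmH2O = 1.104 s.
Fraction remaining at end-expiration = e^(−Te/τ) = e^(−1.11/1.104) = 0.3659 → 36.59%.

36.6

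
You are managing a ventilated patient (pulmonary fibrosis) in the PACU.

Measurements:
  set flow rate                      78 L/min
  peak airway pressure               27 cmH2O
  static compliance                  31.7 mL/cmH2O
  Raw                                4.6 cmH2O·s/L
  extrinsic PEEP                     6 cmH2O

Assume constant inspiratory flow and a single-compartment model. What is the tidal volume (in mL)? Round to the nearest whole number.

476

Flow: 78 L/min ÷ 60 = 1.3 L/s.
Equation of motion (constant flow): PIP = Vt/C + R·V̇ + PEEP.
Vt/C = PIP − R·V̇ − PEEP = 27 − 5.98 − 6 = 15.02 cmH2O.
Vt = C × 15.02 = 31.7 × 15.02 = 476.13 mL.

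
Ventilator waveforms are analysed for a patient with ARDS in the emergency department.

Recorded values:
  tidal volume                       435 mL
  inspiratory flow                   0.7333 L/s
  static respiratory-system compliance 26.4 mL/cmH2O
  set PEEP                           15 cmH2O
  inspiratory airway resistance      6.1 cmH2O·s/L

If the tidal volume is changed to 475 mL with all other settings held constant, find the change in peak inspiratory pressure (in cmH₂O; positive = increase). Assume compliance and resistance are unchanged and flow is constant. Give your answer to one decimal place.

PIP = Vt/C + R·V̇ + PEEP (constant-flow equation of motion).
Only the elastic term changes: ΔPIP = ΔVt / C = (475 − 435) / 26.4 = 1.515 cmH2O.

1.5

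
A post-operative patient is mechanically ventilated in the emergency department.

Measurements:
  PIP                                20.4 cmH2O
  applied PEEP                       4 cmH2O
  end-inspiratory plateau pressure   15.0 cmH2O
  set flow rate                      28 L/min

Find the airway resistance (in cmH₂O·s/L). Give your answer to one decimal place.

11.6

Flow: 28 L/min ÷ 60 = 0.4667 L/s.
Raw = (PIP − Pplat) / flow = (20.4 − 15.0) / 0.4667 = 5.4 / 0.4667 = 11.571 cmH2O·s/L.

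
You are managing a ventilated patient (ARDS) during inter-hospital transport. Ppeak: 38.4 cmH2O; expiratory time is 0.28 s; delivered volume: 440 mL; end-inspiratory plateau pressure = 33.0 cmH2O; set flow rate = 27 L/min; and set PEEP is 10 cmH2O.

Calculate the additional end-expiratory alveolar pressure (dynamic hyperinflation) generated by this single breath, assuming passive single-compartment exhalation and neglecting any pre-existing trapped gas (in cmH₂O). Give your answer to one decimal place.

Flow: 27 L/min ÷ 60 = 0.45 L/s.
R = (PIP − Pplat)/V̇ = (38.4 − 33.0) / 0.45 = 5.4/0.45 = 12.0 cmH2O·s/L.
C = Vt/(Pplat − PEEP) = 440.0 / (33.0 − 10) = 440.0/23.0 = 19.13 mL/cmH2O.
τ = R × C = 12.0 × 0.01913 L/cmH2O = 0.2296 s.
Fraction remaining = e^(−Te/τ) = e^(−0.28/0.2296) = 0.2954; trapped volume = 440.0 × 0.2954 = 129.98 mL.
Additional alveolar pressure from trapping ≈ V_trapped / C = 129.98 / 19.13 = 6.795 cmH2O.

6.8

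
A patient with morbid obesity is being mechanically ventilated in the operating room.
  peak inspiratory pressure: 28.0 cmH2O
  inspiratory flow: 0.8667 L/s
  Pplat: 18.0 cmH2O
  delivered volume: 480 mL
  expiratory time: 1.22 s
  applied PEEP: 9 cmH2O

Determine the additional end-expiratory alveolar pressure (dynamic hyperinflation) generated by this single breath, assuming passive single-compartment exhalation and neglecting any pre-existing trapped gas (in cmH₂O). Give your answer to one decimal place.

R = (PIP − Pplat)/V̇ = (28.0 − 18.0) / 0.8667 = 10.0/0.8667 = 11.538 cmH2O·s/L.
C = Vt/(Pplat − PEEP) = 480.0 / (18.0 − 9) = 480.0/9.0 = 53.333 mL/cmH2O.
τ = R × C = 11.538 × 0.05333 L/cmH2O = 0.6153 s.
Fraction remaining = e^(−Te/τ) = e^(−1.22/0.6153) = 0.1377; trapped volume = 480.0 × 0.1377 = 66.096 mL.
Additional alveolar pressure from trapping ≈ V_trapped / C = 66.096 / 53.333 = 1.239 cmH2O.

1.2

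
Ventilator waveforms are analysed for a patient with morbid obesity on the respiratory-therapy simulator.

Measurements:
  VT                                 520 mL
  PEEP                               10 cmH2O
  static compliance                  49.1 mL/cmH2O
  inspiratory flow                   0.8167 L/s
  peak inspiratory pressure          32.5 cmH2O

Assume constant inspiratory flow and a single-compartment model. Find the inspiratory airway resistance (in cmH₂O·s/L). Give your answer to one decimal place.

Equation of motion (constant flow): PIP = Vt/C + R·V̇ + PEEP.
R·V̇ = PIP − Vt/C − PEEP = 32.5 − 520/49.1 − 10 = 32.5 − 10.591 − 10 = 11.909 cmH2O.
R = 11.909 / 0.8167 = 14.582 cmH2O·s/L.

14.6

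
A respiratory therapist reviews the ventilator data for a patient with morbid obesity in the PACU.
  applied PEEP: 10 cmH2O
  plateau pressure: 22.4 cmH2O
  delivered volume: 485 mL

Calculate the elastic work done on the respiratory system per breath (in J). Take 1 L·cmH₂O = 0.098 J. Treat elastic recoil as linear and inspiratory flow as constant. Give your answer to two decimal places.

0.29

Elastic work ≈ ½ × (Pplat − PEEP) × Vt = 0.5 × (22.4 − 10) × 0.485 L = 0.5 × 12.4 × 0.485 = 3.007 L·cmH2O.
× 0.098 J/(L·cmH2O) → 0.2947 J.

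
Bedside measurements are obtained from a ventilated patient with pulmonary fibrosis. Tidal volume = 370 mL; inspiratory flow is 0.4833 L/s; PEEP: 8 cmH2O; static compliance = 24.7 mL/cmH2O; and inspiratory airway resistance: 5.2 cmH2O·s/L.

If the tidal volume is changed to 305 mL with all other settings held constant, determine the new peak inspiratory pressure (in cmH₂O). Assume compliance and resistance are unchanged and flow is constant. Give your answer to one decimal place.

22.9

PIP = Vt/C + R·V̇ + PEEP (constant-flow equation of motion).
Only the elastic term changes: ΔPIP = ΔVt / C = (305 − 370) / 24.7 = -2.632 cmH2O.
Original PIP = 370/24.7 + 5.2×0.4833 + 8 = 25.493 cmH2O; new PIP = 25.493 + (-2.632) = 22.861 cmH2O.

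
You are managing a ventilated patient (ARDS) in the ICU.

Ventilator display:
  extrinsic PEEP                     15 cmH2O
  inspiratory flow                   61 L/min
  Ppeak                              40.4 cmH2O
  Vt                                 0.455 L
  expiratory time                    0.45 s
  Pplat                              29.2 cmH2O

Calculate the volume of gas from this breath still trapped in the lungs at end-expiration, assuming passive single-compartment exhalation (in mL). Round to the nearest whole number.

Flow: 61 L/min ÷ 60 = 1.0167 L/s.
R = (PIP − Pplat)/V̇ = (40.4 − 29.2) / 1.0167 = 11.2/1.0167 = 11.016 cmH2O·s/L.
C = Vt/(Pplat − PEEP) = 455.0 / (29.2 − 15) = 455.0/14.2 = 32.042 mL/cmH2O.
τ = R × C = 11.016 × 0.03204 L/cmH2O = 0.353 s.
Fraction remaining = e^(−Te/τ) = e^(−0.45/0.353) = 0.2795.
Trapped volume = 455.0 × 0.2795 = 127.17 mL.

127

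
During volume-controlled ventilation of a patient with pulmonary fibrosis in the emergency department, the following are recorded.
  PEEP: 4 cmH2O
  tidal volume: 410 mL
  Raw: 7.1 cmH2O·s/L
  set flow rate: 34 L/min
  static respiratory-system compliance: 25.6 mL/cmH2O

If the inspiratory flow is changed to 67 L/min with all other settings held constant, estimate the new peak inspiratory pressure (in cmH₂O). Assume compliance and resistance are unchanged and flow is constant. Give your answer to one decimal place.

Flow: 34 L/min ÷ 60 = 0.5667 L/s.
New flow: 67 L/min ÷ 60 = 1.1167 L/s.
PIP = Vt/C + R·V̇ + PEEP (constant-flow equation of motion).
Only the resistive term changes: ΔPIP = R × ΔV̇ = 7.1 × (1.1167 − 0.5667) = 7.1 × 0.55 = 3.905 cmH2O.
Original PIP = 410/25.6 + 7.1×0.5667 + 4 = 24.039 cmH2O; new PIP = 24.039 + (3.905) = 27.944 cmH2O.

27.9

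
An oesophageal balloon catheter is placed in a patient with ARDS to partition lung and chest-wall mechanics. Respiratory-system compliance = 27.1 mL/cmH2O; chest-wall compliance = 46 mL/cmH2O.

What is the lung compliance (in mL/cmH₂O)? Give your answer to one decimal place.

66.0

1/CL = 1/Crs − 1/Ccw.
1/CL = 1/27.1 − 1/46 = 0.01516.
CL = 65.963 mL/cmH2O.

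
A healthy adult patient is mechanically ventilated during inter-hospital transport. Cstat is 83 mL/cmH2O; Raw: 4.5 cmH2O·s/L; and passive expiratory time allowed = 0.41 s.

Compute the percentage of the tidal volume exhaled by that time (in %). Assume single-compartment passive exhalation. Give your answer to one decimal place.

τ = R × C = 4.5 × 83 mL/cmH2O = 4.5 × 0.083 L/cmH2O = 0.3735 s.
Passive exhalation: V(t)/V₀ = e^(−t/τ) = e^(−0.41/0.3735) = 0.3336.
Fraction exhaled = 1 − 0.3336 = 0.6664 → 66.64%.

66.6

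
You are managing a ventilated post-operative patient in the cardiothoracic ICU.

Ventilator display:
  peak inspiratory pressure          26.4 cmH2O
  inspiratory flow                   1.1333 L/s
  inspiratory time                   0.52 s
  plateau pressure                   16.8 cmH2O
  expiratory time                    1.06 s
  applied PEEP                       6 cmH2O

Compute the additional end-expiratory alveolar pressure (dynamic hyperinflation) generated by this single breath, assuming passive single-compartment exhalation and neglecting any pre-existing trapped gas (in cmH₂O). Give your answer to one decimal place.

Vt = flow × Ti = 1.1333 L/s × 0.52 s × 1000 mL/L = 589.32 mL.
R = (PIP − Pplat)/V̇ = (26.4 − 16.8) / 1.1333 = 9.6/1.1333 = 8.471 cmH2O·s/L.
C = Vt/(Pplat − PEEP) = 589.32 / (16.8 − 6) = 589.32/10.8 = 54.567 mL/cmH2O.
τ = R × C = 8.471 × 0.05457 L/cmH2O = 0.4623 s.
Fraction remaining = e^(−Te/τ) = e^(−1.06/0.4623) = 0.101; trapped volume = 589.32 × 0.101 = 59.521 mL.
Additional alveolar pressure from trapping ≈ V_trapped / C = 59.521 / 54.567 = 1.091 cmH2O.

1.1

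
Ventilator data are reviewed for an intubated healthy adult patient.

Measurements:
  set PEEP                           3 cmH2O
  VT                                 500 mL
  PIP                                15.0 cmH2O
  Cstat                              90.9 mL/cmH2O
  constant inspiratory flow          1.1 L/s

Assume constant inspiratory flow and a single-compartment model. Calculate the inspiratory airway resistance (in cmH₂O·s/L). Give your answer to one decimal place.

Equation of motion (constant flow): PIP = Vt/C + R·V̇ + PEEP.
R·V̇ = PIP − Vt/C − PEEP = 15.0 − 500/90.9 − 3 = 15.0 − 5.501 − 3 = 6.499 cmH2O.
R = 6.499 / 1.1 = 5.908 cmH2O·s/L.

5.9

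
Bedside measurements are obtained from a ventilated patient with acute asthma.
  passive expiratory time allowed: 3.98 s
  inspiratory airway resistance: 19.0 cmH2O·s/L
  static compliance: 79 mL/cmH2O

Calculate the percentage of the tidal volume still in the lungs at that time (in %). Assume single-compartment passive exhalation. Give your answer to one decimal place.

7.1

τ = R × C = 19.0 × 79 mL/cmH2O = 19.0 × 0.079 L/cmH2O = 1.501 s.
Passive exhalation: V(t)/V₀ = e^(−t/τ) = e^(−3.98/1.501) = 0.07054.
Fraction remaining = 0.07054 → 7.054%.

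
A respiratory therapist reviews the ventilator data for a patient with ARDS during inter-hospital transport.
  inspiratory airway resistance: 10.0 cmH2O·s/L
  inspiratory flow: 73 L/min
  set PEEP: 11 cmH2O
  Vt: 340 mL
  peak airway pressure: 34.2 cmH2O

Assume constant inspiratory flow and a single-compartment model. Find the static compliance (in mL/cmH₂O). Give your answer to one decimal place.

Flow: 73 L/min ÷ 60 = 1.2167 L/s.
Equation of motion (constant flow): PIP = Vt/C + R·V̇ + PEEP.
Vt/C = PIP − R·V̇ − PEEP = 34.2 − 10.0×1.2167 − 11 = 34.2 − 12.167 − 11 = 11.033 cmH2O.
C = Vt / 11.033 = 340 / 11.033 = 30.817 mL/cmH2O.

30.8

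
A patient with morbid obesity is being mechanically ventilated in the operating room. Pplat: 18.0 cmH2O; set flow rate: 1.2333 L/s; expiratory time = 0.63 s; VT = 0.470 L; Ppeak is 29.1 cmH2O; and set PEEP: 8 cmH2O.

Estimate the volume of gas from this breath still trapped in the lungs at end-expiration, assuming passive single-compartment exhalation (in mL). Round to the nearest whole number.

R = (PIP − Pplat)/V̇ = (29.1 − 18.0) / 1.2333 = 11.1/1.2333 = 9.0 cmH2O·s/L.
C = Vt/(Pplat − PEEP) = 470.0 / (18.0 − 8) = 470.0/10.0 = 47.0 mL/cmH2O.
τ = R × C = 9.0 × 0.047 L/cmH2O = 0.423 s.
Fraction remaining = e^(−Te/τ) = e^(−0.63/0.423) = 0.2255.
Trapped volume = 470.0 × 0.2255 = 105.99 mL.

106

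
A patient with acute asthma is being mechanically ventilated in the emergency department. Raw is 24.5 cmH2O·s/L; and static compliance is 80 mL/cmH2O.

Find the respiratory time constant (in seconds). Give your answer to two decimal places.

τ = R × C = 24.5 × 80 mL/cmH2O = 24.5 × 0.080 L/cmH2O = 1.96 s.

1.96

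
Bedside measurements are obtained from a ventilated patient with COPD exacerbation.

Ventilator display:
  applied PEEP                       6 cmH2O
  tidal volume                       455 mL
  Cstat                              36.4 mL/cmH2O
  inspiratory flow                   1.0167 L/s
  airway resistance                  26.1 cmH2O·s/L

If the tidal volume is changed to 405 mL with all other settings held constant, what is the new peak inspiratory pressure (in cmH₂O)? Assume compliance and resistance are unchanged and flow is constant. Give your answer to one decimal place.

43.7

PIP = Vt/C + R·V̇ + PEEP (constant-flow equation of motion).
Only the elastic term changes: ΔPIP = ΔVt / C = (405 − 455) / 36.4 = -1.374 cmH2O.
Original PIP = 455/36.4 + 26.1×1.0167 + 6 = 45.036 cmH2O; new PIP = 45.036 + (-1.374) = 43.662 cmH2O.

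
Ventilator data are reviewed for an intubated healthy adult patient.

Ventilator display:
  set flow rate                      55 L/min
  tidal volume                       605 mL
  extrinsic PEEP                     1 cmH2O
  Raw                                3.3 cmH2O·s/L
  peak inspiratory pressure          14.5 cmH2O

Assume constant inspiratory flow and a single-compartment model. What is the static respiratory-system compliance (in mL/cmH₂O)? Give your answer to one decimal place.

Flow: 55 L/min ÷ 60 = 0.9167 L/s.
Equation of motion (constant flow): PIP = Vt/C + R·V̇ + PEEP.
Vt/C = PIP − R·V̇ − PEEP = 14.5 − 3.3×0.9167 − 1 = 14.5 − 3.025 − 1 = 10.475 cmH2O.
C = Vt / 10.475 = 605 / 10.475 = 57.757 mL/cmH2O.

57.8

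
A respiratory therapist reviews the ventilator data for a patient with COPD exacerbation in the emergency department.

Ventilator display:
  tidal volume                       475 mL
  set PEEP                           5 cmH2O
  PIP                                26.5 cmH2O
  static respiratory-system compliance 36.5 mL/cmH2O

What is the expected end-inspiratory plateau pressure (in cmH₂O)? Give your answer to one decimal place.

18.0

Pplat = PEEP + Vt / Cstat = 5 + 475 / 36.5 = 5 + 13.014 = 18.014 cmH2O.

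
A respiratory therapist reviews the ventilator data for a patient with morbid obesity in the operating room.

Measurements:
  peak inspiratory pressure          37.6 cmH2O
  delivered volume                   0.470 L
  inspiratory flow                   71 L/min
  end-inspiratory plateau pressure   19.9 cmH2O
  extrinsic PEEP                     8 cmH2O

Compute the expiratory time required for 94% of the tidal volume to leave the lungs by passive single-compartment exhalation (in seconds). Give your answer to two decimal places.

1.66

Flow: 71 L/min ÷ 60 = 1.1833 L/s.
R = (PIP − Pplat)/V̇ = (37.6 − 19.9) / 1.1833 = 17.7/1.1833 = 14.958 cmH2O·s/L.
C = Vt/(Pplat − PEEP) = 470.0 / (19.9 − 8) = 470.0/11.9 = 39.496 mL/cmH2O.
τ = R × C = 14.958 × 0.0395 L/cmH2O = 0.5908 s.
t = −τ·ln(1 − 0.94) = −0.5908·ln(0.06) = 1.662 s.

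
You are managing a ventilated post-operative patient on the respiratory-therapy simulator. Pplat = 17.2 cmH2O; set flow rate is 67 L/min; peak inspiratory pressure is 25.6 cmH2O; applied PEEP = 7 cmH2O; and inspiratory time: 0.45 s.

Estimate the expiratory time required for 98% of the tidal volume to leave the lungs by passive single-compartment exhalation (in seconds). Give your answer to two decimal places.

Flow: 67 L/min ÷ 60 = 1.1167 L/s.
Vt = flow × Ti = 1.1167 L/s × 0.45 s × 1000 mL/L = 502.52 mL.
R = (PIP − Pplat)/V̇ = (25.6 − 17.2) / 1.1167 = 8.4/1.1167 = 7.522 cmH2O·s/L.
C = Vt/(Pplat − PEEP) = 502.52 / (17.2 − 7) = 502.52/10.2 = 49.267 mL/cmH2O.
τ = R × C = 7.522 × 0.04927 L/cmH2O = 0.3706 s.
t = −τ·ln(1 − 0.98) = −0.3706·ln(0.02) = 1.45 s.

1.45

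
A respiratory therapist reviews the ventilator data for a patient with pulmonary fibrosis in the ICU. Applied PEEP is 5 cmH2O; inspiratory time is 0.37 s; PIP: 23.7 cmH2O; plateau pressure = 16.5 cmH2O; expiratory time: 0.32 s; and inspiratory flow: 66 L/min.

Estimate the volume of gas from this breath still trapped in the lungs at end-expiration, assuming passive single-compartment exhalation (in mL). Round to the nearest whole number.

Flow: 66 L/min ÷ 60 = 1.1 L/s.
Vt = flow × Ti = 1.1 L/s × 0.37 s × 1000 mL/L = 407.0 mL.
R = (PIP − Pplat)/V̇ = (23.7 − 16.5) / 1.1 = 7.2/1.1 = 6.545 cmH2O·s/L.
C = Vt/(Pplat − PEEP) = 407.0 / (16.5 − 5) = 407.0/11.5 = 35.391 mL/cmH2O.
τ = R × C = 6.545 × 0.03539 L/cmH2O = 0.2316 s.
Fraction remaining = e^(−Te/τ) = e^(−0.32/0.2316) = 0.2512.
Trapped volume = 407.0 × 0.2512 = 102.24 mL.

102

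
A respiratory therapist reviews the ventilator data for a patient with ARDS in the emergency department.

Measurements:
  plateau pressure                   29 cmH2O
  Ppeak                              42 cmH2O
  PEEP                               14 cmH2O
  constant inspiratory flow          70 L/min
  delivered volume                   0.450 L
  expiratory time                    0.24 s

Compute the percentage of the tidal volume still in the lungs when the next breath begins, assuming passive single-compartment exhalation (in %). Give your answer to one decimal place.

Flow: 70 L/min ÷ 60 = 1.1667 L/s.
R = (PIP − Pplat)/V̇ = (42 − 29) / 1.1667 = 13.0/1.1667 = 11.143 cmH2O·s/L.
C = Vt/(Pplat − PEEP) = 450.0 / (29 − 14) = 450.0/15.0 = 30.0 mL/cmH2O.
τ = R × C = 11.143 × 0.03 L/cmH2O = 0.3343 s.
Fraction remaining at end-expiration = e^(−Te/τ) = e^(−0.24/0.3343) = 0.4878 → 48.78%.

48.8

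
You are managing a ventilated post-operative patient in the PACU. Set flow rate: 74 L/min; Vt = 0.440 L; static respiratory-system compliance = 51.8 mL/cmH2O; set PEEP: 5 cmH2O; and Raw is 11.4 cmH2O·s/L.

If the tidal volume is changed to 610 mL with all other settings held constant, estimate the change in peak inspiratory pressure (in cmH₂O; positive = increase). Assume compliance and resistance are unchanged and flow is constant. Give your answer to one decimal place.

3.3

PIP = Vt/C + R·V̇ + PEEP (constant-flow equation of motion).
Only the elastic term changes: ΔPIP = ΔVt / C = (610 − 440) / 51.8 = 3.282 cmH2O.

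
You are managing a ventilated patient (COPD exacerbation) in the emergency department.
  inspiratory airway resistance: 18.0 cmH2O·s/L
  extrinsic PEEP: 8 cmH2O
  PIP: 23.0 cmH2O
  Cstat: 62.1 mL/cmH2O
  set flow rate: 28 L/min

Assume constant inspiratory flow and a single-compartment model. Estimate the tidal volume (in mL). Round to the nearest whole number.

Flow: 28 L/min ÷ 60 = 0.4667 L/s.
Equation of motion (constant flow): PIP = Vt/C + R·V̇ + PEEP.
Vt/C = PIP − R·V̇ − PEEP = 23.0 − 8.401 − 8 = 6.599 cmH2O.
Vt = C × 6.599 = 62.1 × 6.599 = 409.8 mL.

410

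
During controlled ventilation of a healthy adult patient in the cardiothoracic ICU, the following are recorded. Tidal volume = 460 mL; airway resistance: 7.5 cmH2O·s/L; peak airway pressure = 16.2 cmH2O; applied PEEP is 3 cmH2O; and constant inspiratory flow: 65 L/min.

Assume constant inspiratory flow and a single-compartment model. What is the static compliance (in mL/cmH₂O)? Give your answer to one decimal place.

Flow: 65 L/min ÷ 60 = 1.0833 L/s.
Equation of motion (constant flow): PIP = Vt/C + R·V̇ + PEEP.
Vt/C = PIP − R·V̇ − PEEP = 16.2 − 7.5×1.0833 − 3 = 16.2 − 8.125 − 3 = 5.075 cmH2O.
C = Vt / 5.075 = 460 / 5.075 = 90.64 mL/cmH2O.

90.6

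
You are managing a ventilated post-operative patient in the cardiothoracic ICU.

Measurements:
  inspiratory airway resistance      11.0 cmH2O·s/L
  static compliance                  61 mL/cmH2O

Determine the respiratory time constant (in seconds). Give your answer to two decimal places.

τ = R × C = 11.0 × 61 mL/cmH2O = 11.0 × 0.061 L/cmH2O = 0.671 s.

0.67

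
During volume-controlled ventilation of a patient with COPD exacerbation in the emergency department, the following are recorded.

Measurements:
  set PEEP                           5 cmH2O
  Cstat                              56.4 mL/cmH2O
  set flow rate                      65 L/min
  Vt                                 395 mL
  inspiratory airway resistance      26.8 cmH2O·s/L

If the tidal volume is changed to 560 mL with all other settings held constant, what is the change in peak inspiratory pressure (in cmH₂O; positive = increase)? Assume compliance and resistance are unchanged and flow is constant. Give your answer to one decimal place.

2.9

PIP = Vt/C + R·V̇ + PEEP (constant-flow equation of motion).
Only the elastic term changes: ΔPIP = ΔVt / C = (560 − 395) / 56.4 = 2.926 cmH2O.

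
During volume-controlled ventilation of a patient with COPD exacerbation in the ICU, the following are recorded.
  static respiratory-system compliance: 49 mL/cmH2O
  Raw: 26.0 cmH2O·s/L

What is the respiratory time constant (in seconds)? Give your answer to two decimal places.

1.27

τ = R × C = 26.0 × 49 mL/cmH2O = 26.0 × 0.049 L/cmH2O = 1.274 s.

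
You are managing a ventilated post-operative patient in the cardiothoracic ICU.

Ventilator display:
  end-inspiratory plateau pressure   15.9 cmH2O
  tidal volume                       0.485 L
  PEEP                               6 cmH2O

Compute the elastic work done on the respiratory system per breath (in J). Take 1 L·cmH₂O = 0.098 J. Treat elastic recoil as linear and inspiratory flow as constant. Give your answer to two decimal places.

0.24

Elastic work ≈ ½ × (Pplat − PEEP) × Vt = 0.5 × (15.9 − 6) × 0.485 L = 0.5 × 9.9 × 0.485 = 2.401 L·cmH2O.
× 0.098 J/(L·cmH2O) → 0.2353 J.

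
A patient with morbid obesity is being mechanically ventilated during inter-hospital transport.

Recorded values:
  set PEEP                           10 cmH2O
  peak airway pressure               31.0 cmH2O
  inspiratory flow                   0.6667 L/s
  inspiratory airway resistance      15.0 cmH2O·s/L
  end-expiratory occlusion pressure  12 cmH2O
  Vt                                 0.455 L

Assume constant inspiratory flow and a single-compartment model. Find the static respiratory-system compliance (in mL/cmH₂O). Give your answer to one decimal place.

50.6

Total PEEP = 12 cmH2O (set 10 + intrinsic 2); this is the baseline alveolar pressure.
Equation of motion (constant flow): PIP = Vt/C + R·V̇ + PEEP.
Vt/C = PIP − R·V̇ − PEEP = 31.0 − 15.0×0.6667 − 12 = 31.0 − 10.001 − 12 = 8.999 cmH2O.
C = Vt / 8.999 = 455 / 8.999 = 50.561 mL/cmH2O.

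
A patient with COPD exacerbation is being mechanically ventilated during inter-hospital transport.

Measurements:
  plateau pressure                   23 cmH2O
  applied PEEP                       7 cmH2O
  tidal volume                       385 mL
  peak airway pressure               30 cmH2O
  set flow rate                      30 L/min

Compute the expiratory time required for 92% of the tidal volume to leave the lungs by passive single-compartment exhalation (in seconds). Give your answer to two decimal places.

0.85

Flow: 30 L/min ÷ 60 = 0.5 L/s.
R = (PIP − Pplat)/V̇ = (30 − 23) / 0.5 = 7.0/0.5 = 14.0 cmH2O·s/L.
C = Vt/(Pplat − PEEP) = 385.0 / (23 − 7) = 385.0/16.0 = 24.063 mL/cmH2O.
τ = R × C = 14.0 × 0.02406 L/cmH2O = 0.3368 s.
t = −τ·ln(1 − 0.92) = −0.3368·ln(0.08) = 0.8507 s.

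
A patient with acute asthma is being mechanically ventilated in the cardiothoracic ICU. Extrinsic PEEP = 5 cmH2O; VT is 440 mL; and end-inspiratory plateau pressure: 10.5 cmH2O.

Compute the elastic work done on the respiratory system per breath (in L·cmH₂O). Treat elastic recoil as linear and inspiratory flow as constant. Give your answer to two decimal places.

1.21

Elastic work ≈ ½ × (Pplat − PEEP) × Vt = 0.5 × (10.5 − 5) × 0.440 L = 0.5 × 5.5 × 0.440 = 1.21 L·cmH2O.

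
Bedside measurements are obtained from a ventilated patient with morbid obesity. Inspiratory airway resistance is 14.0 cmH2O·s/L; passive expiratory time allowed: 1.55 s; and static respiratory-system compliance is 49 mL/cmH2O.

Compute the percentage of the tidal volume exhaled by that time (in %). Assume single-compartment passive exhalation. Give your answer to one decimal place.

τ = R × C = 14.0 × 49 mL/cmH2O = 14.0 × 0.049 L/cmH2O = 0.686 s.
Passive exhalation: V(t)/V₀ = e^(−t/τ) = e^(−1.55/0.686) = 0.1044.
Fraction exhaled = 1 − 0.1044 = 0.8956 → 89.56%.

89.6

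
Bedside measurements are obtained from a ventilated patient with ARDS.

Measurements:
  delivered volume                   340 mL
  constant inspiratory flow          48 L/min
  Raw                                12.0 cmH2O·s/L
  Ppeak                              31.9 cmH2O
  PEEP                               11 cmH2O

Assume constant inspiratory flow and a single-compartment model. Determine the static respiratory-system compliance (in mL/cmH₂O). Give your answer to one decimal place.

30.1

Flow: 48 L/min ÷ 60 = 0.8 L/s.
Equation of motion (constant flow): PIP = Vt/C + R·V̇ + PEEP.
Vt/C = PIP − R·V̇ − PEEP = 31.9 − 12.0×0.8 − 11 = 31.9 − 9.6 − 11 = 11.3 cmH2O.
C = Vt / 11.3 = 340 / 11.3 = 30.088 mL/cmH2O.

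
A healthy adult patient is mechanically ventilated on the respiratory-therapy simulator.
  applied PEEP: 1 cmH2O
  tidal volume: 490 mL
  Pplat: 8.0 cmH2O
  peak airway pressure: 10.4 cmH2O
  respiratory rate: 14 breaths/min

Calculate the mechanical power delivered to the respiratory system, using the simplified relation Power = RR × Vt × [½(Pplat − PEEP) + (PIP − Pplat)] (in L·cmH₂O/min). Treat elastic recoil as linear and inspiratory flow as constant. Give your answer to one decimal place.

40.5

Per-breath work = Vt × [½(Pplat−PEEP) + (PIP−Pplat)] = 0.490 × [0.5×7.0 + 2.4] = 0.490 × 5.9 = 2.891 L·cmH2O.
Power = 14 × 2.891 = 40.474 L·cmH2O/min.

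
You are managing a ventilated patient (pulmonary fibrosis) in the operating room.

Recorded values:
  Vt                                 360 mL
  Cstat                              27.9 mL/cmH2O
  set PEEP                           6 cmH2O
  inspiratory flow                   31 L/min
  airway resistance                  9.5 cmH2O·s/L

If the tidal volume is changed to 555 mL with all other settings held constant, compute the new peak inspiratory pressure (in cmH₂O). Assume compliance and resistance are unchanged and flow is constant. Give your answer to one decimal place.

30.8

Flow: 31 L/min ÷ 60 = 0.5167 L/s.
PIP = Vt/C + R·V̇ + PEEP (constant-flow equation of motion).
Only the elastic term changes: ΔPIP = ΔVt / C = (555 − 360) / 27.9 = 6.989 cmH2O.
Original PIP = 360/27.9 + 9.5×0.5167 + 6 = 23.812 cmH2O; new PIP = 23.812 + (6.989) = 30.801 cmH2O.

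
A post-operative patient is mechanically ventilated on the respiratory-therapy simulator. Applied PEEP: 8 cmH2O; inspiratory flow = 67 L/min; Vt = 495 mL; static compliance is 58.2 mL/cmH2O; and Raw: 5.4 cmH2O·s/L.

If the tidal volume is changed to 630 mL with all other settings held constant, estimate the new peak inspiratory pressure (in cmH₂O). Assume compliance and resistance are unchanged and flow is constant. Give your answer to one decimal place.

24.9

Flow: 67 L/min ÷ 60 = 1.1167 L/s.
PIP = Vt/C + R·V̇ + PEEP (constant-flow equation of motion).
Only the elastic term changes: ΔPIP = ΔVt / C = (630 − 495) / 58.2 = 2.32 cmH2O.
Original PIP = 495/58.2 + 5.4×1.1167 + 8 = 22.535 cmH2O; new PIP = 22.535 + (2.32) = 24.855 cmH2O.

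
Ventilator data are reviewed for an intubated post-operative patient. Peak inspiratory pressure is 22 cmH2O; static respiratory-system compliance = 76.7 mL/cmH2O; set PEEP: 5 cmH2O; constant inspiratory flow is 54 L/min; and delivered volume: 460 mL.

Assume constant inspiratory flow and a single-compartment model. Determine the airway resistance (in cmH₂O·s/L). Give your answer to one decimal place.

12.2

Flow: 54 L/min ÷ 60 = 0.9 L/s.
Equation of motion (constant flow): PIP = Vt/C + R·V̇ + PEEP.
R·V̇ = PIP − Vt/C − PEEP = 22 − 460/76.7 − 5 = 22 − 5.997 − 5 = 11.003 cmH2O.
R = 11.003 / 0.9 = 12.226 cmH2O·s/L.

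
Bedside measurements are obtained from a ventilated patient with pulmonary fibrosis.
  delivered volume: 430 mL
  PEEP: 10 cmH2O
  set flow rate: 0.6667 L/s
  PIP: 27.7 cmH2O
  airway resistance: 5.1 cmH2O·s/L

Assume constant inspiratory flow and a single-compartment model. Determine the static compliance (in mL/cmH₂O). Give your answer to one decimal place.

Equation of motion (constant flow): PIP = Vt/C + R·V̇ + PEEP.
Vt/C = PIP − R·V̇ − PEEP = 27.7 − 5.1×0.6667 − 10 = 27.7 − 3.4 − 10 = 14.3 cmH2O.
C = Vt / 14.3 = 430 / 14.3 = 30.07 mL/cmH2O.

30.1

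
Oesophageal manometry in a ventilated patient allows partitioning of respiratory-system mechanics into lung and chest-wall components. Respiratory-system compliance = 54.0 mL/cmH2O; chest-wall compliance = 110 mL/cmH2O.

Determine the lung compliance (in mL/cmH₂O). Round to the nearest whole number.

106

1/CL = 1/Crs − 1/Ccw.
1/CL = 1/54.0 − 1/110 = 0.009428.
CL = 106.07 mL/cmH2O.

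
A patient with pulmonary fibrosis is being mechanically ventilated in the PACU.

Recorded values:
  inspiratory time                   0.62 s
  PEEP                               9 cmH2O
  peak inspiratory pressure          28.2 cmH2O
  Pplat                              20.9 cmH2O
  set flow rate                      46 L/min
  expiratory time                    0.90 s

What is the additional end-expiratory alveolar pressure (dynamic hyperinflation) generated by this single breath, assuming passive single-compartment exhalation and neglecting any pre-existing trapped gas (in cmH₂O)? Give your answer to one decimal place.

Flow: 46 L/min ÷ 60 = 0.7667 L/s.
Vt = flow × Ti = 0.7667 L/s × 0.62 s × 1000 mL/L = 475.35 mL.
R = (PIP − Pplat)/V̇ = (28.2 − 20.9) / 0.7667 = 7.3/0.7667 = 9.521 cmH2O·s/L.
C = Vt/(Pplat − PEEP) = 475.35 / (20.9 − 9) = 475.35/11.9 = 39.945 mL/cmH2O.
τ = R × C = 9.521 × 0.03995 L/cmH2O = 0.3804 s.
Fraction remaining = e^(−Te/τ) = e^(−0.90/0.3804) = 0.09386; trapped volume = 475.35 × 0.09386 = 44.616 mL.
Additional alveolar pressure from trapping ≈ V_trapped / C = 44.616 / 39.945 = 1.117 cmH2O.

1.1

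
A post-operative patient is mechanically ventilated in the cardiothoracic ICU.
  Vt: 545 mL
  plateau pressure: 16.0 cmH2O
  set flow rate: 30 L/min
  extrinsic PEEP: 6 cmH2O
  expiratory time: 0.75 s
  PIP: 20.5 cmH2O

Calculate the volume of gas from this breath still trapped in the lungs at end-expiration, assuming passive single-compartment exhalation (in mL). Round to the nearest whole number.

118

Flow: 30 L/min ÷ 60 = 0.5 L/s.
R = (PIP − Pplat)/V̇ = (20.5 − 16.0) / 0.5 = 4.5/0.5 = 9.0 cmH2O·s/L.
C = Vt/(Pplat − PEEP) = 545.0 / (16.0 − 6) = 545.0/10.0 = 54.5 mL/cmH2O.
τ = R × C = 9.0 × 0.0545 L/cmH2O = 0.4905 s.
Fraction remaining = e^(−Te/τ) = e^(−0.75/0.4905) = 0.2167.
Trapped volume = 545.0 × 0.2167 = 118.1 mL.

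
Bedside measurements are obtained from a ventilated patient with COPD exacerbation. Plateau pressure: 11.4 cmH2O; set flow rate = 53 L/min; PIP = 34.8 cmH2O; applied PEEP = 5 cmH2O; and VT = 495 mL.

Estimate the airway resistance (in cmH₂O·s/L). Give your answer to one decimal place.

26.5

Flow: 53 L/min ÷ 60 = 0.8833 L/s.
Raw = (PIP − Pplat) / flow = (34.8 − 11.4) / 0.8833 = 23.4 / 0.8833 = 26.492 cmH2O·s/L.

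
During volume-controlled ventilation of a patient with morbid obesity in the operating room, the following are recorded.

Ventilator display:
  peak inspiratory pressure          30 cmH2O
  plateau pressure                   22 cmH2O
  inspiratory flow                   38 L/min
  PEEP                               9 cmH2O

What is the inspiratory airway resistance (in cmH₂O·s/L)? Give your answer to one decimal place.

12.6

Flow: 38 L/min ÷ 60 = 0.6333 L/s.
Raw = (PIP − Pplat) / flow = (30 − 22) / 0.6333 = 8.0 / 0.6333 = 12.632 cmH2O·s/L.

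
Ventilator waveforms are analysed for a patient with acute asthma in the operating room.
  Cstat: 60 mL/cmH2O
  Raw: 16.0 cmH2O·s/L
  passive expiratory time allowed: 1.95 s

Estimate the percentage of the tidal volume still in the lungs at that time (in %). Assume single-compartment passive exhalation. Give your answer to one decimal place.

τ = R × C = 16.0 × 60 mL/cmH2O = 16.0 × 0.060 L/cmH2O = 0.96 s.
Passive exhalation: V(t)/V₀ = e^(−t/τ) = e^(−1.95/0.96) = 0.1312.
Fraction remaining = 0.1312 → 13.12%.

13.1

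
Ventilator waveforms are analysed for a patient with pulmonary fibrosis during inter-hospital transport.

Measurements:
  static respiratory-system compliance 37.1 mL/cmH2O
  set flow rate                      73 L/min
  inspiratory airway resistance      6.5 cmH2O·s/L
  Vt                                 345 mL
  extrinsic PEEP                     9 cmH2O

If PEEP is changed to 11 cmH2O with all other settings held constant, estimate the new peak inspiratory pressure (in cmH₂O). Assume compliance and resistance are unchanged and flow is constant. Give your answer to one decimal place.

Flow: 73 L/min ÷ 60 = 1.2167 L/s.
PIP = Vt/C + R·V̇ + PEEP (constant-flow equation of motion).
Only the baseline term changes: ΔPIP = ΔPEEP = 11 − 9 = 2.0 cmH2O.
Original PIP = 345/37.1 + 6.5×1.2167 + 9 = 26.208 cmH2O; new PIP = 26.208 + (2.0) = 28.208 cmH2O.

28.2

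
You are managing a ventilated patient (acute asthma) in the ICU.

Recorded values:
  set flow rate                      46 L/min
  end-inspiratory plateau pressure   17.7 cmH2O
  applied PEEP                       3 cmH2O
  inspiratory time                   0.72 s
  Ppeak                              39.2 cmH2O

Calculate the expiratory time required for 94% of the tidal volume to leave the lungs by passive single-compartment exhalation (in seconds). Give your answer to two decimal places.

2.96

Flow: 46 L/min ÷ 60 = 0.7667 L/s.
Vt = flow × Ti = 0.7667 L/s × 0.72 s × 1000 mL/L = 552.02 mL.
R = (PIP − Pplat)/V̇ = (39.2 − 17.7) / 0.7667 = 21.5/0.7667 = 28.042 cmH2O·s/L.
C = Vt/(Pplat − PEEP) = 552.02 / (17.7 − 3) = 552.02/14.7 = 37.552 mL/cmH2O.
τ = R × C = 28.042 × 0.03755 L/cmH2O = 1.053 s.
t = −τ·ln(1 − 0.94) = −1.053·ln(0.06) = 2.963 s.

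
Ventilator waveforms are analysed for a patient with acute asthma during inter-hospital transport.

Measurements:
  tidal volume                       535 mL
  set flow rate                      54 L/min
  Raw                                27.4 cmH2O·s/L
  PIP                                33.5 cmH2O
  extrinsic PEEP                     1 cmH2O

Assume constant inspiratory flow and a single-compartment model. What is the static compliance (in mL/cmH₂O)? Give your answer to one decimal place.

Flow: 54 L/min ÷ 60 = 0.9 L/s.
Equation of motion (constant flow): PIP = Vt/C + R·V̇ + PEEP.
Vt/C = PIP − R·V̇ − PEEP = 33.5 − 27.4×0.9 − 1 = 33.5 − 24.66 − 1 = 7.84 cmH2O.
C = Vt / 7.84 = 535 / 7.84 = 68.24 mL/cmH2O.

68.2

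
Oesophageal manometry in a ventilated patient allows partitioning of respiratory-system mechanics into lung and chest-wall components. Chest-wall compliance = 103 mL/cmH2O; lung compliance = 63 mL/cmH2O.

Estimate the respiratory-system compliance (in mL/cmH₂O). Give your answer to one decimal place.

39.1

Lung and chest wall are elastances in series: 1/Crs = 1/CL + 1/Ccw.
1/Crs = 1/63 + 1/103 = 0.02558.
Crs = 39.093 mL/cmH2O.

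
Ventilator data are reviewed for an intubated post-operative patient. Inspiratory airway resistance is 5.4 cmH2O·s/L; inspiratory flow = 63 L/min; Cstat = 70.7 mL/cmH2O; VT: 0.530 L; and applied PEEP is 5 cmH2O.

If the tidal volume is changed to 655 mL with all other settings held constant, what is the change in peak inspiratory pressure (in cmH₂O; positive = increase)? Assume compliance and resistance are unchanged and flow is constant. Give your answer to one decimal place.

PIP = Vt/C + R·V̇ + PEEP (constant-flow equation of motion).
Only the elastic term changes: ΔPIP = ΔVt / C = (655 − 530) / 70.7 = 1.768 cmH2O.

1.8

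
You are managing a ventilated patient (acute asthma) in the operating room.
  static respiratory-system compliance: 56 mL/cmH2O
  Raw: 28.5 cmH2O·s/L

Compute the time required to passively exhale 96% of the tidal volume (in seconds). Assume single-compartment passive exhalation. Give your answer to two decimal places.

τ = R × C = 28.5 × 56 mL/cmH2O = 28.5 × 0.056 L/cmH2O = 1.596 s.
Exhaled fraction f = 1 − e^(−t/τ) → t = −τ·ln(1 − f) = −1.596·ln(0.04) = 5.137 s.

5.14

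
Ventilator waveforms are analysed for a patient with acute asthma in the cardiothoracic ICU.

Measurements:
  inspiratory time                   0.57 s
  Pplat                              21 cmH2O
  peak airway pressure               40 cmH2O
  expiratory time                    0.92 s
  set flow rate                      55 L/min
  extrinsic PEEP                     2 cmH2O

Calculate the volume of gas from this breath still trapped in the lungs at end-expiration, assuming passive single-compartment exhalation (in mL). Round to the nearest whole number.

Flow: 55 L/min ÷ 60 = 0.9167 L/s.
Vt = flow × Ti = 0.9167 L/s × 0.57 s × 1000 mL/L = 522.52 mL.
R = (PIP − Pplat)/V̇ = (40 − 21) / 0.9167 = 19.0/0.9167 = 20.727 cmH2O·s/L.
C = Vt/(Pplat − PEEP) = 522.52 / (21 − 2) = 522.52/19.0 = 27.501 mL/cmH2O.
τ = R × C = 20.727 × 0.0275 L/cmH2O = 0.57 s.
Fraction remaining = e^(−Te/τ) = e^(−0.92/0.57) = 0.1991.
Trapped volume = 522.52 × 0.1991 = 104.03 mL.

104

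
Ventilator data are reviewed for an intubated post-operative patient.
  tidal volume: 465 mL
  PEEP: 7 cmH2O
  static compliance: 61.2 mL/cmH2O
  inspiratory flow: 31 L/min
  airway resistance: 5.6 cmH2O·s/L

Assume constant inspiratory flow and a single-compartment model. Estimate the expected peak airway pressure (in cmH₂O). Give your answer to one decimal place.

Flow: 31 L/min ÷ 60 = 0.5167 L/s.
Equation of motion (constant flow): PIP = Vt/C + R·V̇ + PEEP.
PIP = 465/61.2 + 5.6×0.5167 + 7 = 7.598 + 2.894 + 7 = 17.492 cmH2O.

17.5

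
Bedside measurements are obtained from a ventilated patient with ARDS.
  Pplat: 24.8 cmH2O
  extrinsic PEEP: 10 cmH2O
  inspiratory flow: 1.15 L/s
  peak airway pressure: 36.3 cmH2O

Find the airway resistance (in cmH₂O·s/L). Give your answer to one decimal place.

10.0

Raw = (PIP − Pplat) / flow = (36.3 − 24.8) / 1.15 = 11.5 / 1.15 = 10.0 cmH2O·s/L.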